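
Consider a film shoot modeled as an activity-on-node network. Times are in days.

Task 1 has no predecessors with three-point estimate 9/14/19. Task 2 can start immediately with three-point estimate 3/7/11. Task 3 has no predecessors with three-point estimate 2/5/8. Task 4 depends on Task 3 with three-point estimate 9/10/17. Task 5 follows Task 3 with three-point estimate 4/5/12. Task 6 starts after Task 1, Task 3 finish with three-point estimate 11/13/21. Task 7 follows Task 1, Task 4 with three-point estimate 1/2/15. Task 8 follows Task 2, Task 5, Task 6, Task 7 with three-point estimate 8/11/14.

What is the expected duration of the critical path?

te_Task 1 = (9 + 4·14 + 19)/6 = 84/6 = 14
te_Task 2 = (3 + 4·7 + 11)/6 = 42/6 = 7
te_Task 3 = (2 + 4·5 + 8)/6 = 30/6 = 5
te_Task 4 = (9 + 4·10 + 17)/6 = 66/6 = 11
te_Task 5 = (4 + 4·5 + 12)/6 = 36/6 = 6
te_Task 6 = (11 + 4·13 + 21)/6 = 84/6 = 14
te_Task 7 = (1 + 4·2 + 15)/6 = 24/6 = 4
te_Task 8 = (8 + 4·11 + 14)/6 = 66/6 = 11

Forward pass:
ES_Task 1 = 0; EF_Task 1 = 14
ES_Task 2 = 0; EF_Task 2 = 7
ES_Task 3 = 0; EF_Task 3 = 5
ES_Task 4 = 5; EF_Task 4 = 5+11 = 16
ES_Task 5 = 5; EF_Task 5 = 5+6 = 11
ES_Task 6 = max(EF_Task 1=14, EF_Task 3=5) = 14; EF_Task 6 = 14+14 = 28
ES_Task 7 = max(EF_Task 1=14, EF_Task 4=16) = 16; EF_Task 7 = 16+4 = 20
ES_Task 8 = max(EF_Task 2=7, EF_Task 5=11, EF_Task 6=28, EF_Task 7=20) = 28; EF_Task 8 = 28+11 = 39
Expected project duration μ = 39 days. Critical path: Task 1 → Task 6 → Task 8.

39 days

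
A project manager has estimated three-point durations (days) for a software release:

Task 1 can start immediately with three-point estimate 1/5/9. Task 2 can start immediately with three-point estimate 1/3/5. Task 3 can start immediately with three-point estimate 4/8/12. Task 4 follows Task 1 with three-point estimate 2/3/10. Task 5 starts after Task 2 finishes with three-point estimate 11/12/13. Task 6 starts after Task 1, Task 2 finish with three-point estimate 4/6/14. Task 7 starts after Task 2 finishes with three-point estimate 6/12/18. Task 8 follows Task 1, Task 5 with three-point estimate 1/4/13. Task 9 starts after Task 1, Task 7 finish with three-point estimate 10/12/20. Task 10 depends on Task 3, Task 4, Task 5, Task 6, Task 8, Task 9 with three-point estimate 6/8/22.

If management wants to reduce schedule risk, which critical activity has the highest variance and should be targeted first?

Task 10

te_Task 1 = (1 + 4·5 + 9)/6 = 30/6 = 5; σ²_Task 1 = ((9−1)/6)² = 1.778
te_Task 2 = (1 + 4·3 + 5)/6 = 18/6 = 3; σ²_Task 2 = ((5−1)/6)² = 0.444
te_Task 3 = (4 + 4·8 + 12)/6 = 48/6 = 8; σ²_Task 3 = ((12−4)/6)² = 1.778
te_Task 4 = (2 + 4·3 + 10)/6 = 24/6 = 4; σ²_Task 4 = ((10−2)/6)² = 1.778
te_Task 5 = (11 + 4·12 + 13)/6 = 72/6 = 12; σ²_Task 5 = ((13−11)/6)² = 0.111
te_Task 6 = (4 + 4·6 + 14)/6 = 42/6 = 7; σ²_Task 6 = ((14−4)/6)² = 2.778
te_Task 7 = (6 + 4·12 + 18)/6 = 72/6 = 12; σ²_Task 7 = ((18−6)/6)² = 4.000
te_Task 8 = (1 + 4·4 + 13)/6 = 30/6 = 5; σ²_Task 8 = ((13−1)/6)² = 4.000
te_Task 9 = (10 + 4·12 + 20)/6 = 78/6 = 13; σ²_Task 9 = ((20−10)/6)² = 2.778
te_Task 10 = (6 + 4·8 + 22)/6 = 60/6 = 10; σ²_Task 10 = ((22−6)/6)² = 7.111

Forward pass:
ES_Task 1 = 0; EF_Task 1 = 5
ES_Task 2 = 0; EF_Task 2 = 3
ES_Task 3 = 0; EF_Task 3 = 8
ES_Task 4 = 5; EF_Task 4 = 5+4 = 9
ES_Task 5 = 3; EF_Task 5 = 3+12 = 15
ES_Task 6 = max(EF_Task 1=5, EF_Task 2=3) = 5; EF_Task 6 = 5+7 = 12
ES_Task 7 = 3; EF_Task 7 = 3+12 = 15
ES_Task 8 = max(EF_Task 1=5, EF_Task 5=15) = 15; EF_Task 8 = 15+5 = 20
ES_Task 9 = max(EF_Task 1=5, EF_Task 7=15) = 15; EF_Task 9 = 15+13 = 28
ES_Task 10 = max(EF_Task 3=8, EF_Task 4=9, EF_Task 5=15, EF_Task 6=12, EF_Task 8=20, EF_Task 9=28) = 28; EF_Task 10 = 28+10 = 38
Expected project duration μ = 38 days. Critical path: Task 2 → Task 7 → Task 9 → Task 10.

Variances on critical path: σ²_Task 2=0.444, σ²_Task 7=4.000, σ²_Task 9=2.778, σ²_Task 10=7.111.
Largest is σ²_Task 10 = 7.111.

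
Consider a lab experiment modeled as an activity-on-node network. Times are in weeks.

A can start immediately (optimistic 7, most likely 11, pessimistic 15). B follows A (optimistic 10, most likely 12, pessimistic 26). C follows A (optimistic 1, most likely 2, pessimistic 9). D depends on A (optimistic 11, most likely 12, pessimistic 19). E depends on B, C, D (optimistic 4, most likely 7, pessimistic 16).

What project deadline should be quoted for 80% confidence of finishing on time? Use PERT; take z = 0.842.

36.0 weeks

te_A = (7 + 4·11 + 15)/6 = 66/6 = 11; σ²_A = ((15−7)/6)² = 1.778
te_B = (10 + 4·12 + 26)/6 = 84/6 = 14; σ²_B = ((26−10)/6)² = 7.111
te_C = (1 + 4·2 + 9)/6 = 18/6 = 3; σ²_C = ((9−1)/6)² = 1.778
te_D = (11 + 4·12 + 19)/6 = 78/6 = 13; σ²_D = ((19−11)/6)² = 1.778
te_E = (4 + 4·7 + 16)/6 = 48/6 = 8; σ²_E = ((16−4)/6)² = 4.000

Forward pass:
ES_A = 0; EF_A = 11
ES_B = 11; EF_B = 11+14 = 25
ES_C = 11; EF_C = 11+3 = 14
ES_D = 11; EF_D = 11+13 = 24
ES_E = max(EF_B=25, EF_C=14, EF_D=24) = 25; EF_E = 25+8 = 33
Expected project duration μ = 33 weeks. Critical path: A → B → E.

Variance along critical path = 1.778 + 7.111 + 4.000 = 12.889; σ = 3.590 weeks.
D = μ + z·σ = 33 + 0.842·3.590 = 36.0 weeks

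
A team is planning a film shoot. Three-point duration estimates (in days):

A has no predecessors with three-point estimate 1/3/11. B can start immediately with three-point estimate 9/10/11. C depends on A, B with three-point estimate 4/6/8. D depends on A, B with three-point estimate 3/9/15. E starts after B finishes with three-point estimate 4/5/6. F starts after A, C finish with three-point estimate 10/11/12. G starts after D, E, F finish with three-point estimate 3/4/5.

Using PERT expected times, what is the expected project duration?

te_A = (1 + 4·3 + 11)/6 = 24/6 = 4
te_B = (9 + 4·10 + 11)/6 = 60/6 = 10
te_C = (4 + 4·6 + 8)/6 = 36/6 = 6
te_D = (3 + 4·9 + 15)/6 = 54/6 = 9
te_E = (4 + 4·5 + 6)/6 = 30/6 = 5
te_F = (10 + 4·11 + 12)/6 = 66/6 = 11
te_G = (3 + 4·4 + 5)/6 = 24/6 = 4

Forward pass:
ES_A = 0; EF_A = 4
ES_B = 0; EF_B = 10
ES_C = max(EF_A=4, EF_B=10) = 10; EF_C = 10+6 = 16
ES_D = max(EF_A=4, EF_B=10) = 10; EF_D = 10+9 = 19
ES_E = 10; EF_E = 10+5 = 15
ES_F = max(EF_A=4, EF_C=16) = 16; EF_F = 16+11 = 27
ES_G = max(EF_D=19, EF_E=15, EF_F=27) = 27; EF_G = 27+4 = 31
Expected project duration μ = 31 days. Critical path: B → C → F → G.

31 days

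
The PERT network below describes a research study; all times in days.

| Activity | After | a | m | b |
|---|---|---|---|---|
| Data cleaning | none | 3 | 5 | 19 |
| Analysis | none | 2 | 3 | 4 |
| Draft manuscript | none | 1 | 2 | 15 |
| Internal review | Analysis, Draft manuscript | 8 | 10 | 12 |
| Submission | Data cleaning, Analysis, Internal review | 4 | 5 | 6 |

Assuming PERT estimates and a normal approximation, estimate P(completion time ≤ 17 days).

0.207

te_Data cleaning = (3 + 4·5 + 19)/6 = 42/6 = 7; σ²_Data cleaning = ((19−3)/6)² = 7.111
te_Analysis = (2 + 4·3 + 4)/6 = 18/6 = 3; σ²_Analysis = ((4−2)/6)² = 0.111
te_Draft manuscript = (1 + 4·2 + 15)/6 = 24/6 = 4; σ²_Draft manuscript = ((15−1)/6)² = 5.444
te_Internal review = (8 + 4·10 + 12)/6 = 60/6 = 10; σ²_Internal review = ((12−8)/6)² = 0.444
te_Submission = (4 + 4·5 + 6)/6 = 30/6 = 5; σ²_Submission = ((6−4)/6)² = 0.111

Forward pass:
ES_Data cleaning = 0; EF_Data cleaning = 7
ES_Analysis = 0; EF_Analysis = 3
ES_Draft manuscript = 0; EF_Draft manuscript = 4
ES_Internal review = max(EF_Analysis=3, EF_Draft manuscript=4) = 4; EF_Internal review = 4+10 = 14
ES_Submission = max(EF_Data cleaning=7, EF_Analysis=3, EF_Internal review=14) = 14; EF_Submission = 14+5 = 19
Expected project duration μ = 19 days. Critical path: Draft manuscript → Internal review → Submission.

Variance along critical path = 5.444 + 0.444 + 0.111 = 6.000; σ = √6.000 = 2.449 days.
Z = (17 − 19) / 2.449 = -0.816
P(T ≤ 17) = Φ(-0.816) ≈ 0.207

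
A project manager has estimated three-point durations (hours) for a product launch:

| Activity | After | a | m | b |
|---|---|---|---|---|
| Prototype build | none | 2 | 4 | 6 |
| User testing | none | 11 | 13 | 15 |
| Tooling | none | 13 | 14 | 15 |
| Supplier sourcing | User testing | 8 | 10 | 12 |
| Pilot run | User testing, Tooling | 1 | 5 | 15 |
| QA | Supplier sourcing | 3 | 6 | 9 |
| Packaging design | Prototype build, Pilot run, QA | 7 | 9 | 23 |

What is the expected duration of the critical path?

te_Prototype build = (2 + 4·4 + 6)/6 = 24/6 = 4
te_User testing = (11 + 4·13 + 15)/6 = 78/6 = 13
te_Tooling = (13 + 4·14 + 15)/6 = 84/6 = 14
te_Supplier sourcing = (8 + 4·10 + 12)/6 = 60/6 = 10
te_Pilot run = (1 + 4·5 + 15)/6 = 36/6 = 6
te_QA = (3 + 4·6 + 9)/6 = 36/6 = 6
te_Packaging design = (7 + 4·9 + 23)/6 = 66/6 = 11

Forward pass:
ES_Prototype build = 0; EF_Prototype build = 4
ES_User testing = 0; EF_User testing = 13
ES_Tooling = 0; EF_Tooling = 14
ES_Supplier sourcing = 13; EF_Supplier sourcing = 13+10 = 23
ES_Pilot run = max(EF_User testing=13, EF_Tooling=14) = 14; EF_Pilot run = 14+6 = 20
ES_QA = 23; EF_QA = 23+6 = 29
ES_Packaging design = max(EF_Prototype build=4, EF_Pilot run=20, EF_QA=29) = 29; EF_Packaging design = 29+11 = 40
Expected project duration μ = 40 hours. Critical path: User testing → Supplier sourcing → QA → Packaging design.

40 hours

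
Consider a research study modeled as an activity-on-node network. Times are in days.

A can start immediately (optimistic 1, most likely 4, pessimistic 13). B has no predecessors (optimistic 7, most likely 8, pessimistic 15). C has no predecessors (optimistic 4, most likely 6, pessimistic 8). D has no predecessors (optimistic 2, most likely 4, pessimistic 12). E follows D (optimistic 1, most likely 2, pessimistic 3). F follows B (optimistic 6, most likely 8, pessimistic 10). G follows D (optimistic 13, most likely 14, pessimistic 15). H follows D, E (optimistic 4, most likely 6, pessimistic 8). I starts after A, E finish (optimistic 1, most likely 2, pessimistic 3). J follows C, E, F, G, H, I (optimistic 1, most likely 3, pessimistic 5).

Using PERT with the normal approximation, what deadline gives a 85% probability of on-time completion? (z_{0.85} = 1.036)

23.9 days

te_A = (1 + 4·4 + 13)/6 = 30/6 = 5; σ²_A = ((13−1)/6)² = 4.000
te_B = (7 + 4·8 + 15)/6 = 54/6 = 9; σ²_B = ((15−7)/6)² = 1.778
te_C = (4 + 4·6 + 8)/6 = 36/6 = 6; σ²_C = ((8−4)/6)² = 0.444
te_D = (2 + 4·4 + 12)/6 = 30/6 = 5; σ²_D = ((12−2)/6)² = 2.778
te_E = (1 + 4·2 + 3)/6 = 12/6 = 2; σ²_E = ((3−1)/6)² = 0.111
te_F = (6 + 4·8 + 10)/6 = 48/6 = 8; σ²_F = ((10−6)/6)² = 0.444
te_G = (13 + 4·14 + 15)/6 = 84/6 = 14; σ²_G = ((15−13)/6)² = 0.111
te_H = (4 + 4·6 + 8)/6 = 36/6 = 6; σ²_H = ((8−4)/6)² = 0.444
te_I = (1 + 4·2 + 3)/6 = 12/6 = 2; σ²_I = ((3−1)/6)² = 0.111
te_J = (1 + 4·3 + 5)/6 = 18/6 = 3; σ²_J = ((5−1)/6)² = 0.444

Forward pass:
ES_A = 0; EF_A = 5
ES_B = 0; EF_B = 9
ES_C = 0; EF_C = 6
ES_D = 0; EF_D = 5
ES_E = 5; EF_E = 5+2 = 7
ES_F = 9; EF_F = 9+8 = 17
ES_G = 5; EF_G = 5+14 = 19
ES_H = max(EF_D=5, EF_E=7) = 7; EF_H = 7+6 = 13
ES_I = max(EF_A=5, EF_E=7) = 7; EF_I = 7+2 = 9
ES_J = max(EF_C=6, EF_E=7, EF_F=17, EF_G=19, EF_H=13, EF_I=9) = 19; EF_J = 19+3 = 22
Expected project duration μ = 22 days. Critical path: D → G → J.

Variance along critical path = 2.778 + 0.111 + 0.444 = 3.333; σ = 1.826 days.
D = μ + z·σ = 22 + 1.036·1.826 = 23.9 days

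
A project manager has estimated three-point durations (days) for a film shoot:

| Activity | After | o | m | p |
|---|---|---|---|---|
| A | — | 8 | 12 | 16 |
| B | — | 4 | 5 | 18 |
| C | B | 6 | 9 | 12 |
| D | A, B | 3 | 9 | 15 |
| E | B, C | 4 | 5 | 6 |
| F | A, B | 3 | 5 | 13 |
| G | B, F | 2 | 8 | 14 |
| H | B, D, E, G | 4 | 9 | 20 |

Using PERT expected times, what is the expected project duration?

te_A = (8 + 4·12 + 16)/6 = 72/6 = 12
te_B = (4 + 4·5 + 18)/6 = 42/6 = 7
te_C = (6 + 4·9 + 12)/6 = 54/6 = 9
te_D = (3 + 4·9 + 15)/6 = 54/6 = 9
te_E = (4 + 4·5 + 6)/6 = 30/6 = 5
te_F = (3 + 4·5 + 13)/6 = 36/6 = 6
te_G = (2 + 4·8 + 14)/6 = 48/6 = 8
te_H = (4 + 4·9 + 20)/6 = 60/6 = 10

Forward pass:
ES_A = 0; EF_A = 12
ES_B = 0; EF_B = 7
ES_C = 7; EF_C = 7+9 = 16
ES_D = max(EF_A=12, EF_B=7) = 12; EF_D = 12+9 = 21
ES_E = max(EF_B=7, EF_C=16) = 16; EF_E = 16+5 = 21
ES_F = max(EF_A=12, EF_B=7) = 12; EF_F = 12+6 = 18
ES_G = max(EF_B=7, EF_F=18) = 18; EF_G = 18+8 = 26
ES_H = max(EF_B=7, EF_D=21, EF_E=21, EF_G=26) = 26; EF_H = 26+10 = 36
Expected project duration μ = 36 days. Critical path: A → F → G → H.

36 days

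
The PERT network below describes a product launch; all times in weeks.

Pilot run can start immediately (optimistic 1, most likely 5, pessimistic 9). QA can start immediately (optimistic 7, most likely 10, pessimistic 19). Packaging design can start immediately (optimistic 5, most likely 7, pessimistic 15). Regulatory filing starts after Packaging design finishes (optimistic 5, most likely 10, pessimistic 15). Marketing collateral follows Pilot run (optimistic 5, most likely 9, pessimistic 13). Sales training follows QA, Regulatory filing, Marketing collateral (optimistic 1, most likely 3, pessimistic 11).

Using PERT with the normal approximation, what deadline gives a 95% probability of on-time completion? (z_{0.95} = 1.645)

te_Pilot run = (1 + 4·5 + 9)/6 = 30/6 = 5; σ²_Pilot run = ((9−1)/6)² = 1.778
te_QA = (7 + 4·10 + 19)/6 = 66/6 = 11; σ²_QA = ((19−7)/6)² = 4.000
te_Packaging design = (5 + 4·7 + 15)/6 = 48/6 = 8; σ²_Packaging design = ((15−5)/6)² = 2.778
te_Regulatory filing = (5 + 4·10 + 15)/6 = 60/6 = 10; σ²_Regulatory filing = ((15−5)/6)² = 2.778
te_Marketing collateral = (5 + 4·9 + 13)/6 = 54/6 = 9; σ²_Marketing collateral = ((13−5)/6)² = 1.778
te_Sales training = (1 + 4·3 + 11)/6 = 24/6 = 4; σ²_Sales training = ((11−1)/6)² = 2.778

Forward pass:
ES_Pilot run = 0; EF_Pilot run = 5
ES_QA = 0; EF_QA = 11
ES_Packaging design = 0; EF_Packaging design = 8
ES_Regulatory filing = 8; EF_Regulatory filing = 8+10 = 18
ES_Marketing collateral = 5; EF_Marketing collateral = 5+9 = 14
ES_Sales training = max(EF_QA=11, EF_Regulatory filing=18, EF_Marketing collateral=14) = 18; EF_Sales training = 18+4 = 22
Expected project duration μ = 22 weeks. Critical path: Packaging design → Regulatory filing → Sales training.

Variance along critical path = 2.778 + 2.778 + 2.778 = 8.333; σ = 2.887 weeks.
D = μ + z·σ = 22 + 1.645·2.887 = 26.7 weeks

26.7 weeks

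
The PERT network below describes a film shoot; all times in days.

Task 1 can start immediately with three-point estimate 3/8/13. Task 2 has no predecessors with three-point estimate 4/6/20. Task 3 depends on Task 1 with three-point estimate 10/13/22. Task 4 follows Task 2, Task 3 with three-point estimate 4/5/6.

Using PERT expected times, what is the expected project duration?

27 days

te_Task 1 = (3 + 4·8 + 13)/6 = 48/6 = 8
te_Task 2 = (4 + 4·6 + 20)/6 = 48/6 = 8
te_Task 3 = (10 + 4·13 + 22)/6 = 84/6 = 14
te_Task 4 = (4 + 4·5 + 6)/6 = 30/6 = 5

Forward pass:
ES_Task 1 = 0; EF_Task 1 = 8
ES_Task 2 = 0; EF_Task 2 = 8
ES_Task 3 = 8; EF_Task 3 = 8+14 = 22
ES_Task 4 = max(EF_Task 2=8, EF_Task 3=22) = 22; EF_Task 4 = 22+5 = 27
Expected project duration μ = 27 days. Critical path: Task 1 → Task 3 → Task 4.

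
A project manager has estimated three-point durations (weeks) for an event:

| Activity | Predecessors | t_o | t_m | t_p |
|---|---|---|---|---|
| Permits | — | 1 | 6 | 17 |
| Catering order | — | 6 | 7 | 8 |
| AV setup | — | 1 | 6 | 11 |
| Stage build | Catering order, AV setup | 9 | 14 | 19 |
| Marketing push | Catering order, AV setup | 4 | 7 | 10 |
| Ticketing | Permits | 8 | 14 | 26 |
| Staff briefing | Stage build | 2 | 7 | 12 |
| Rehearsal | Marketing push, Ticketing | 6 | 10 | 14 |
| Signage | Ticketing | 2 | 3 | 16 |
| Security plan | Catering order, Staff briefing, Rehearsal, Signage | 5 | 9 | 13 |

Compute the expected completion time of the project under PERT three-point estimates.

te_Permits = (1 + 4·6 + 17)/6 = 42/6 = 7
te_Catering order = (6 + 4·7 + 8)/6 = 42/6 = 7
te_AV setup = (1 + 4·6 + 11)/6 = 36/6 = 6
te_Stage build = (9 + 4·14 + 19)/6 = 84/6 = 14
te_Marketing push = (4 + 4·7 + 10)/6 = 42/6 = 7
te_Ticketing = (8 + 4·14 + 26)/6 = 90/6 = 15
te_Staff briefing = (2 + 4·7 + 12)/6 = 42/6 = 7
te_Rehearsal = (6 + 4·10 + 14)/6 = 60/6 = 10
te_Signage = (2 + 4·3 + 16)/6 = 30/6 = 5
te_Security plan = (5 + 4·9 + 13)/6 = 54/6 = 9

Forward pass:
ES_Permits = 0; EF_Permits = 7
ES_Catering order = 0; EF_Catering order = 7
ES_AV setup = 0; EF_AV setup = 6
ES_Stage build = max(EF_Catering order=7, EF_AV setup=6) = 7; EF_Stage build = 7+14 = 21
ES_Marketing push = max(EF_Catering order=7, EF_AV setup=6) = 7; EF_Marketing push = 7+7 = 14
ES_Ticketing = 7; EF_Ticketing = 7+15 = 22
ES_Staff briefing = 21; EF_Staff briefing = 21+7 = 28
ES_Rehearsal = max(EF_Marketing push=14, EF_Ticketing=22) = 22; EF_Rehearsal = 22+10 = 32
ES_Signage = 22; EF_Signage = 22+5 = 27
ES_Security plan = max(EF_Catering order=7, EF_Staff briefing=28, EF_Rehearsal=32, EF_Signage=27) = 32; EF_Security plan = 32+9 = 41
Expected project duration μ = 41 weeks. Critical path: Permits → Ticketing → Rehearsal → Security plan.

41 weeks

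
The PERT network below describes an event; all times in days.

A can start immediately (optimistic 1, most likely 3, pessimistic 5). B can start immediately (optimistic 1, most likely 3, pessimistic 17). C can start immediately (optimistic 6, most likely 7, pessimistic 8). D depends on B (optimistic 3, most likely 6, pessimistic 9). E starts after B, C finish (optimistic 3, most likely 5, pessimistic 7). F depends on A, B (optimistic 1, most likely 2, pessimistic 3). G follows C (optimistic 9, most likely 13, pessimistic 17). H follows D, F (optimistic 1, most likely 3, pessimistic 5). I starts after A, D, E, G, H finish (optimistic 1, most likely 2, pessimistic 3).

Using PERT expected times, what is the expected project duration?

22 days

te_A = (1 + 4·3 + 5)/6 = 18/6 = 3
te_B = (1 + 4·3 + 17)/6 = 30/6 = 5
te_C = (6 + 4·7 + 8)/6 = 42/6 = 7
te_D = (3 + 4·6 + 9)/6 = 36/6 = 6
te_E = (3 + 4·5 + 7)/6 = 30/6 = 5
te_F = (1 + 4·2 + 3)/6 = 12/6 = 2
te_G = (9 + 4·13 + 17)/6 = 78/6 = 13
te_H = (1 + 4·3 + 5)/6 = 18/6 = 3
te_I = (1 + 4·2 + 3)/6 = 12/6 = 2

Forward pass:
ES_A = 0; EF_A = 3
ES_B = 0; EF_B = 5
ES_C = 0; EF_C = 7
ES_D = 5; EF_D = 5+6 = 11
ES_E = max(EF_B=5, EF_C=7) = 7; EF_E = 7+5 = 12
ES_F = max(EF_A=3, EF_B=5) = 5; EF_F = 5+2 = 7
ES_G = 7; EF_G = 7+13 = 20
ES_H = max(EF_D=11, EF_F=7) = 11; EF_H = 11+3 = 14
ES_I = max(EF_A=3, EF_D=11, EF_E=12, EF_G=20, EF_H=14) = 20; EF_I = 20+2 = 22
Expected project duration μ = 22 days. Critical path: C → G → I.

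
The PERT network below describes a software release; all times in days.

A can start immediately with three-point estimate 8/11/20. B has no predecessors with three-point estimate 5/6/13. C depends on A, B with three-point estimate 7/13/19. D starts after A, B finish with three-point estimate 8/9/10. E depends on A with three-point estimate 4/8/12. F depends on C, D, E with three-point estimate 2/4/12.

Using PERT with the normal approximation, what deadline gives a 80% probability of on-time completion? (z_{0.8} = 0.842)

te_A = (8 + 4·11 + 20)/6 = 72/6 = 12; σ²_A = ((20−8)/6)² = 4.000
te_B = (5 + 4·6 + 13)/6 = 42/6 = 7; σ²_B = ((13−5)/6)² = 1.778
te_C = (7 + 4·13 + 19)/6 = 78/6 = 13; σ²_C = ((19−7)/6)² = 4.000
te_D = (8 + 4·9 + 10)/6 = 54/6 = 9; σ²_D = ((10−8)/6)² = 0.111
te_E = (4 + 4·8 + 12)/6 = 48/6 = 8; σ²_E = ((12−4)/6)² = 1.778
te_F = (2 + 4·4 + 12)/6 = 30/6 = 5; σ²_F = ((12−2)/6)² = 2.778

Forward pass:
ES_A = 0; EF_A = 12
ES_B = 0; EF_B = 7
ES_C = max(EF_A=12, EF_B=7) = 12; EF_C = 12+13 = 25
ES_D = max(EF_A=12, EF_B=7) = 12; EF_D = 12+9 = 21
ES_E = 12; EF_E = 12+8 = 20
ES_F = max(EF_C=25, EF_D=21, EF_E=20) = 25; EF_F = 25+5 = 30
Expected project duration μ = 30 days. Critical path: A → C → F.

Variance along critical path = 4.000 + 4.000 + 2.778 = 10.778; σ = 3.283 days.
D = μ + z·σ = 30 + 0.842·3.283 = 32.8 days

32.8 days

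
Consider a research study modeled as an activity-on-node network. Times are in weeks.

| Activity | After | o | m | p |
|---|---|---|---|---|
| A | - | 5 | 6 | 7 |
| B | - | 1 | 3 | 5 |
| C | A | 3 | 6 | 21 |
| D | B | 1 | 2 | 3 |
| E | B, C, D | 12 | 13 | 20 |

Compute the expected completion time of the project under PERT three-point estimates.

28 weeks

te_A = (5 + 4·6 + 7)/6 = 36/6 = 6
te_B = (1 + 4·3 + 5)/6 = 18/6 = 3
te_C = (3 + 4·6 + 21)/6 = 48/6 = 8
te_D = (1 + 4·2 + 3)/6 = 12/6 = 2
te_E = (12 + 4·13 + 20)/6 = 84/6 = 14

Forward pass:
ES_A = 0; EF_A = 6
ES_B = 0; EF_B = 3
ES_C = 6; EF_C = 6+8 = 14
ES_D = 3; EF_D = 3+2 = 5
ES_E = max(EF_B=3, EF_C=14, EF_D=5) = 14; EF_E = 14+14 = 28
Expected project duration μ = 28 weeks. Critical path: A → C → E.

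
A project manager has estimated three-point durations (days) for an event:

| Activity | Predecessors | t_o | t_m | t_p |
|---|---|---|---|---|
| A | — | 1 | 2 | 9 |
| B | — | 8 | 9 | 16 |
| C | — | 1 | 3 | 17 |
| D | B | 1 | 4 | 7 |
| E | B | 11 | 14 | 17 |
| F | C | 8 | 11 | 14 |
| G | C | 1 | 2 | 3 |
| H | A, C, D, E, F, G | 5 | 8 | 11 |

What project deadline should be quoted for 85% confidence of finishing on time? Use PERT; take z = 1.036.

te_A = (1 + 4·2 + 9)/6 = 18/6 = 3; σ²_A = ((9−1)/6)² = 1.778
te_B = (8 + 4·9 + 16)/6 = 60/6 = 10; σ²_B = ((16−8)/6)² = 1.778
te_C = (1 + 4·3 + 17)/6 = 30/6 = 5; σ²_C = ((17−1)/6)² = 7.111
te_D = (1 + 4·4 + 7)/6 = 24/6 = 4; σ²_D = ((7−1)/6)² = 1.000
te_E = (11 + 4·14 + 17)/6 = 84/6 = 14; σ²_E = ((17−11)/6)² = 1.000
te_F = (8 + 4·11 + 14)/6 = 66/6 = 11; σ²_F = ((14−8)/6)² = 1.000
te_G = (1 + 4·2 + 3)/6 = 12/6 = 2; σ²_G = ((3−1)/6)² = 0.111
te_H = (5 + 4·8 + 11)/6 = 48/6 = 8; σ²_H = ((11−5)/6)² = 1.000

Forward pass:
ES_A = 0; EF_A = 3
ES_B = 0; EF_B = 10
ES_C = 0; EF_C = 5
ES_D = 10; EF_D = 10+4 = 14
ES_E = 10; EF_E = 10+14 = 24
ES_F = 5; EF_F = 5+11 = 16
ES_G = 5; EF_G = 5+2 = 7
ES_H = max(EF_A=3, EF_C=5, EF_D=14, EF_E=24, EF_F=16, EF_G=7) = 24; EF_H = 24+8 = 32
Expected project duration μ = 32 days. Critical path: B → E → H.

Variance along critical path = 1.778 + 1.000 + 1.000 = 3.778; σ = 1.944 days.
D = μ + z·σ = 32 + 1.036·1.944 = 34.0 days

34.0 days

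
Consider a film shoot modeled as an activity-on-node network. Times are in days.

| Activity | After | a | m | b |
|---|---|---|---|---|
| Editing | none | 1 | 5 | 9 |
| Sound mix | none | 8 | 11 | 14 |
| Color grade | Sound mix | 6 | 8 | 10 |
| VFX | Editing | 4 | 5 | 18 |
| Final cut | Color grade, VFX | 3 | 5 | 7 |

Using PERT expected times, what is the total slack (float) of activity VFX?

7 days

te_Editing = (1 + 4·5 + 9)/6 = 30/6 = 5
te_Sound mix = (8 + 4·11 + 14)/6 = 66/6 = 11
te_Color grade = (6 + 4·8 + 10)/6 = 48/6 = 8
te_VFX = (4 + 4·5 + 18)/6 = 42/6 = 7
te_Final cut = (3 + 4·5 + 7)/6 = 30/6 = 5

Forward pass:
ES_Editing = 0; EF_Editing = 5
ES_Sound mix = 0; EF_Sound mix = 11
ES_Color grade = 11; EF_Color grade = 11+8 = 19
ES_VFX = 5; EF_VFX = 5+7 = 12
ES_Final cut = max(EF_Color grade=19, EF_VFX=12) = 19; EF_Final cut = 19+5 = 24
Expected project duration μ = 24 days. Critical path: Sound mix → Color grade → Final cut.

Backward pass:
LF_Final cut = 24; LS_Final cut = 24−5 = 19
LF_VFX = LS_Final cut = 19; LS_VFX = 19−7 = 12
LF_Color grade = LS_Final cut = 19; LS_Color grade = 19−8 = 11
LF_Sound mix = LS_Color grade = 11; LS_Sound mix = 11−11 = 0
LF_Editing = LS_VFX = 12; LS_Editing = 12−5 = 7
Slack_VFX = LS_VFX − ES_VFX = 12 − 5 = 7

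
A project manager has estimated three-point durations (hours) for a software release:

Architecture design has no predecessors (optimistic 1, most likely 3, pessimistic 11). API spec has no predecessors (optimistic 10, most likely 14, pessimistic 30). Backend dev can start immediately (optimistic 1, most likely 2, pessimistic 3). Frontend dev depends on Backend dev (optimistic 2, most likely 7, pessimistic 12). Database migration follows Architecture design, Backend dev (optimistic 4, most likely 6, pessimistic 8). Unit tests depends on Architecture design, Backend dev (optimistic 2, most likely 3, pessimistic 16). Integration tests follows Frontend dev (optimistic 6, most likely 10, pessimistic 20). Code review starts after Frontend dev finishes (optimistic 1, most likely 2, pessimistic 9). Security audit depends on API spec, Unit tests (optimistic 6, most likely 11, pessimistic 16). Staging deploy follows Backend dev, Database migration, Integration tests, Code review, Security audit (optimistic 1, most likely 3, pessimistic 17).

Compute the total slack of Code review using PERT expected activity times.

te_Architecture design = (1 + 4·3 + 11)/6 = 24/6 = 4
te_API spec = (10 + 4·14 + 30)/6 = 96/6 = 16
te_Backend dev = (1 + 4·2 + 3)/6 = 12/6 = 2
te_Frontend dev = (2 + 4·7 + 12)/6 = 42/6 = 7
te_Database migration = (4 + 4·6 + 8)/6 = 36/6 = 6
te_Unit tests = (2 + 4·3 + 16)/6 = 30/6 = 5
te_Integration tests = (6 + 4·10 + 20)/6 = 66/6 = 11
te_Code review = (1 + 4·2 + 9)/6 = 18/6 = 3
te_Security audit = (6 + 4·11 + 16)/6 = 66/6 = 11
te_Staging deploy = (1 + 4·3 + 17)/6 = 30/6 = 5

Forward pass:
ES_Architecture design = 0; EF_Architecture design = 4
ES_API spec = 0; EF_API spec = 16
ES_Backend dev = 0; EF_Backend dev = 2
ES_Frontend dev = 2; EF_Frontend dev = 2+7 = 9
ES_Database migration = max(EF_Architecture design=4, EF_Backend dev=2) = 4; EF_Database migration = 4+6 = 10
ES_Unit tests = max(EF_Architecture design=4, EF_Backend dev=2) = 4; EF_Unit tests = 4+5 = 9
ES_Integration tests = 9; EF_Integration tests = 9+11 = 20
ES_Code review = 9; EF_Code review = 9+3 = 12
ES_Security audit = max(EF_API spec=16, EF_Unit tests=9) = 16; EF_Security audit = 16+11 = 27
ES_Staging deploy = max(EF_Backend dev=2, EF_Database migration=10, EF_Integration tests=20, EF_Code review=12, EF_Security audit=27) = 27; EF_Staging deploy = 27+5 = 32
Expected project duration μ = 32 hours. Critical path: API spec → Security audit → Staging deploy.

Backward pass:
LF_Staging deploy = 32; LS_Staging deploy = 32−5 = 27
LF_Security audit = LS_Staging deploy = 27; LS_Security audit = 27−11 = 16
LF_Code review = LS_Staging deploy = 27; LS_Code review = 27−3 = 24
LF_Integration tests = LS_Staging deploy = 27; LS_Integration tests = 27−11 = 16
LF_Unit tests = LS_Security audit = 16; LS_Unit tests = 16−5 = 11
LF_Database migration = LS_Staging deploy = 27; LS_Database migration = 27−6 = 21
LF_Frontend dev = min(LS_Integration tests=16, LS_Code review=24) = 16; LS_Frontend dev = 16−7 = 9
LF_Backend dev = min(LS_Frontend dev=9, LS_Database migration=21, LS_Unit tests=11, LS_Staging deploy=27) = 9; LS_Backend dev = 9−2 = 7
LF_API spec = LS_Security audit = 16; LS_API spec = 16−16 = 0
LF_Architecture design = min(LS_Database migration=21, LS_Unit tests=11) = 11; LS_Architecture design = 11−4 = 7
Slack_Code review = LS_Code review − ES_Code review = 24 − 9 = 15

15 hours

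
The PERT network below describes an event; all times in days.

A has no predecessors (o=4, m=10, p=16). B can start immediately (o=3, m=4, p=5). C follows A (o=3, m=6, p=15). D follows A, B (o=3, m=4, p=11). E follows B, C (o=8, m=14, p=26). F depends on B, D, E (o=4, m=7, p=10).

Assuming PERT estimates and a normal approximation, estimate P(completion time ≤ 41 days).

te_A = (4 + 4·10 + 16)/6 = 60/6 = 10; σ²_A = ((16−4)/6)² = 4.000
te_B = (3 + 4·4 + 5)/6 = 24/6 = 4; σ²_B = ((5−3)/6)² = 0.111
te_C = (3 + 4·6 + 15)/6 = 42/6 = 7; σ²_C = ((15−3)/6)² = 4.000
te_D = (3 + 4·4 + 11)/6 = 30/6 = 5; σ²_D = ((11−3)/6)² = 1.778
te_E = (8 + 4·14 + 26)/6 = 90/6 = 15; σ²_E = ((26−8)/6)² = 9.000
te_F = (4 + 4·7 + 10)/6 = 42/6 = 7; σ²_F = ((10−4)/6)² = 1.000

Forward pass:
ES_A = 0; EF_A = 10
ES_B = 0; EF_B = 4
ES_C = 10; EF_C = 10+7 = 17
ES_D = max(EF_A=10, EF_B=4) = 10; EF_D = 10+5 = 15
ES_E = max(EF_B=4, EF_C=17) = 17; EF_E = 17+15 = 32
ES_F = max(EF_B=4, EF_D=15, EF_E=32) = 32; EF_F = 32+7 = 39
Expected project duration μ = 39 days. Critical path: A → C → E → F.

Variance along critical path = 4.000 + 4.000 + 9.000 + 1.000 = 18.000; σ = √18.000 = 4.243 days.
Z = (41 − 39) / 4.243 = 0.471
P(T ≤ 41) = Φ(0.471) ≈ 0.681

0.681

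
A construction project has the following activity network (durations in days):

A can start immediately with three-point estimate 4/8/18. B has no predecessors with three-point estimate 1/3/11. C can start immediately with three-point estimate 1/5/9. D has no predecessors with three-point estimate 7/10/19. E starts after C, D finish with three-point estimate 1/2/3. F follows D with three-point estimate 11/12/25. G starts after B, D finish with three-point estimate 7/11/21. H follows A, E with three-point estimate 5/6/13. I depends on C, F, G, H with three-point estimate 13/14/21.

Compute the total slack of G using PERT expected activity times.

2 days

te_A = (4 + 4·8 + 18)/6 = 54/6 = 9
te_B = (1 + 4·3 + 11)/6 = 24/6 = 4
te_C = (1 + 4·5 + 9)/6 = 30/6 = 5
te_D = (7 + 4·10 + 19)/6 = 66/6 = 11
te_E = (1 + 4·2 + 3)/6 = 12/6 = 2
te_F = (11 + 4·12 + 25)/6 = 84/6 = 14
te_G = (7 + 4·11 + 21)/6 = 72/6 = 12
te_H = (5 + 4·6 + 13)/6 = 42/6 = 7
te_I = (13 + 4·14 + 21)/6 = 90/6 = 15

Forward pass:
ES_A = 0; EF_A = 9
ES_B = 0; EF_B = 4
ES_C = 0; EF_C = 5
ES_D = 0; EF_D = 11
ES_E = max(EF_C=5, EF_D=11) = 11; EF_E = 11+2 = 13
ES_F = 11; EF_F = 11+14 = 25
ES_G = max(EF_B=4, EF_D=11) = 11; EF_G = 11+12 = 23
ES_H = max(EF_A=9, EF_E=13) = 13; EF_H = 13+7 = 20
ES_I = max(EF_C=5, EF_F=25, EF_G=23, EF_H=20) = 25; EF_I = 25+15 = 40
Expected project duration μ = 40 days. Critical path: D → F → I.

Backward pass:
LF_I = 40; LS_I = 40−15 = 25
LF_H = LS_I = 25; LS_H = 25−7 = 18
LF_G = LS_I = 25; LS_G = 25−12 = 13
LF_F = LS_I = 25; LS_F = 25−14 = 11
LF_E = LS_H = 18; LS_E = 18−2 = 16
LF_D = min(LS_E=16, LS_F=11, LS_G=13) = 11; LS_D = 11−11 = 0
LF_C = min(LS_E=16, LS_I=25) = 16; LS_C = 16−5 = 11
LF_B = LS_G = 13; LS_B = 13−4 = 9
LF_A = LS_H = 18; LS_A = 18−9 = 9
Slack_G = LS_G − ES_G = 13 − 11 = 2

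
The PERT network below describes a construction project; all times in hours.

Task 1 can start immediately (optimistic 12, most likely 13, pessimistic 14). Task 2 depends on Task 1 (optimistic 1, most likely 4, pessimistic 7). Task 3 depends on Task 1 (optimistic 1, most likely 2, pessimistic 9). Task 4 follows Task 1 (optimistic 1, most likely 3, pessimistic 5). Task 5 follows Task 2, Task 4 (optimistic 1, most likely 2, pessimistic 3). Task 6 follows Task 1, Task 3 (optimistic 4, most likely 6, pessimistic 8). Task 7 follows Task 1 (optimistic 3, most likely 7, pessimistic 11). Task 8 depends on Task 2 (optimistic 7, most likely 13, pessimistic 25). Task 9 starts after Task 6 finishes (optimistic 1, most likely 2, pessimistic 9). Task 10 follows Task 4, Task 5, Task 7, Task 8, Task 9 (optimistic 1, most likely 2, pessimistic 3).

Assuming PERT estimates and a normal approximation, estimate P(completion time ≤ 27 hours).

te_Task 1 = (12 + 4·13 + 14)/6 = 78/6 = 13; σ²_Task 1 = ((14−12)/6)² = 0.111
te_Task 2 = (1 + 4·4 + 7)/6 = 24/6 = 4; σ²_Task 2 = ((7−1)/6)² = 1.000
te_Task 3 = (1 + 4·2 + 9)/6 = 18/6 = 3; σ²_Task 3 = ((9−1)/6)² = 1.778
te_Task 4 = (1 + 4·3 + 5)/6 = 18/6 = 3; σ²_Task 4 = ((5−1)/6)² = 0.444
te_Task 5 = (1 + 4·2 + 3)/6 = 12/6 = 2; σ²_Task 5 = ((3−1)/6)² = 0.111
te_Task 6 = (4 + 4·6 + 8)/6 = 36/6 = 6; σ²_Task 6 = ((8−4)/6)² = 0.444
te_Task 7 = (3 + 4·7 + 11)/6 = 42/6 = 7; σ²_Task 7 = ((11−3)/6)² = 1.778
te_Task 8 = (7 + 4·13 + 25)/6 = 84/6 = 14; σ²_Task 8 = ((25−7)/6)² = 9.000
te_Task 9 = (1 + 4·2 + 9)/6 = 18/6 = 3; σ²_Task 9 = ((9−1)/6)² = 1.778
te_Task 10 = (1 + 4·2 + 3)/6 = 12/6 = 2; σ²_Task 10 = ((3−1)/6)² = 0.111

Forward pass:
ES_Task 1 = 0; EF_Task 1 = 13
ES_Task 2 = 13; EF_Task 2 = 13+4 = 17
ES_Task 3 = 13; EF_Task 3 = 13+3 = 16
ES_Task 4 = 13; EF_Task 4 = 13+3 = 16
ES_Task 5 = max(EF_Task 2=17, EF_Task 4=16) = 17; EF_Task 5 = 17+2 = 19
ES_Task 6 = max(EF_Task 1=13, EF_Task 3=16) = 16; EF_Task 6 = 16+6 = 22
ES_Task 7 = 13; EF_Task 7 = 13+7 = 20
ES_Task 8 = 17; EF_Task 8 = 17+14 = 31
ES_Task 9 = 22; EF_Task 9 = 22+3 = 25
ES_Task 10 = max(EF_Task 4=16, EF_Task 5=19, EF_Task 7=20, EF_Task 8=31, EF_Task 9=25) = 31; EF_Task 10 = 31+2 = 33
Expected project duration μ = 33 hours. Critical path: Task 1 → Task 2 → Task 8 → Task 10.

Variance along critical path = 0.111 + 1.000 + 9.000 + 0.111 = 10.222; σ = √10.222 = 3.197 hours.
Z = (27 − 33) / 3.197 = -1.877
P(T ≤ 27) = Φ(-1.877) ≈ 0.030

0.030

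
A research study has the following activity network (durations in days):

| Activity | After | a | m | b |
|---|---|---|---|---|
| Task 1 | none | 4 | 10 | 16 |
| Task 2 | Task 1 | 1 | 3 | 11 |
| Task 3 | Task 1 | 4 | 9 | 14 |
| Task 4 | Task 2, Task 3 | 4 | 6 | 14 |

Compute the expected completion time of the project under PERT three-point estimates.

26 days

te_Task 1 = (4 + 4·10 + 16)/6 = 60/6 = 10
te_Task 2 = (1 + 4·3 + 11)/6 = 24/6 = 4
te_Task 3 = (4 + 4·9 + 14)/6 = 54/6 = 9
te_Task 4 = (4 + 4·6 + 14)/6 = 42/6 = 7

Forward pass:
ES_Task 1 = 0; EF_Task 1 = 10
ES_Task 2 = 10; EF_Task 2 = 10+4 = 14
ES_Task 3 = 10; EF_Task 3 = 10+9 = 19
ES_Task 4 = max(EF_Task 2=14, EF_Task 3=19) = 19; EF_Task 4 = 19+7 = 26
Expected project duration μ = 26 days. Critical path: Task 1 → Task 3 → Task 4.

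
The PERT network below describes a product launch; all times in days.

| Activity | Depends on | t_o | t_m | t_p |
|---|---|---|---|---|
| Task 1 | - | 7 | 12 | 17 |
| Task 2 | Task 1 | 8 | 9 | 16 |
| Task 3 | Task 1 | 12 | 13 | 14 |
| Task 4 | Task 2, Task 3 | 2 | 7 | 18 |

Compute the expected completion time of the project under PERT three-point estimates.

33 days

te_Task 1 = (7 + 4·12 + 17)/6 = 72/6 = 12
te_Task 2 = (8 + 4·9 + 16)/6 = 60/6 = 10
te_Task 3 = (12 + 4·13 + 14)/6 = 78/6 = 13
te_Task 4 = (2 + 4·7 + 18)/6 = 48/6 = 8

Forward pass:
ES_Task 1 = 0; EF_Task 1 = 12
ES_Task 2 = 12; EF_Task 2 = 12+10 = 22
ES_Task 3 = 12; EF_Task 3 = 12+13 = 25
ES_Task 4 = max(EF_Task 2=22, EF_Task 3=25) = 25; EF_Task 4 = 25+8 = 33
Expected project duration μ = 33 days. Critical path: Task 1 → Task 3 → Task 4.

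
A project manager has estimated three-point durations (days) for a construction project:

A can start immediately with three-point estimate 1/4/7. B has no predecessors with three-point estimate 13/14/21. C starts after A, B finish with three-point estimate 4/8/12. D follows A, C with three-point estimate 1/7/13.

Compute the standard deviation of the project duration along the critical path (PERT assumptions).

2.75 days

te_A = (1 + 4·4 + 7)/6 = 24/6 = 4; σ²_A = ((7−1)/6)² = 1.000
te_B = (13 + 4·14 + 21)/6 = 90/6 = 15; σ²_B = ((21−13)/6)² = 1.778
te_C = (4 + 4·8 + 12)/6 = 48/6 = 8; σ²_C = ((12−4)/6)² = 1.778
te_D = (1 + 4·7 + 13)/6 = 42/6 = 7; σ²_D = ((13−1)/6)² = 4.000

Forward pass:
ES_A = 0; EF_A = 4
ES_B = 0; EF_B = 15
ES_C = max(EF_A=4, EF_B=15) = 15; EF_C = 15+8 = 23
ES_D = max(EF_A=4, EF_C=23) = 23; EF_D = 23+7 = 30
Expected project duration μ = 30 days. Critical path: B → C → D.

Variance along critical path = 1.778 + 1.778 + 4.000 = 7.556
σ = √7.556 = 2.749 days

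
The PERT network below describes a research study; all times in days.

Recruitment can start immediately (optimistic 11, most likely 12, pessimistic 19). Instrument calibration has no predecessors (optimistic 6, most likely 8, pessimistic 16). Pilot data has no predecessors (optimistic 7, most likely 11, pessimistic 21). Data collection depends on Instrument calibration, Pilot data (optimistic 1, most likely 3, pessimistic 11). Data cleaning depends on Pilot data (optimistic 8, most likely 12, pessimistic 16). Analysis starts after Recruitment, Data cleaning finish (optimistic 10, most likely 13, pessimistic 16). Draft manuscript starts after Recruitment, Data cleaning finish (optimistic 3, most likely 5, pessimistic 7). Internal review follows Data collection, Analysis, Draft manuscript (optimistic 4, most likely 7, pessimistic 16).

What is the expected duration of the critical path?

45 days

te_Recruitment = (11 + 4·12 + 19)/6 = 78/6 = 13
te_Instrument calibration = (6 + 4·8 + 16)/6 = 54/6 = 9
te_Pilot data = (7 + 4·11 + 21)/6 = 72/6 = 12
te_Data collection = (1 + 4·3 + 11)/6 = 24/6 = 4
te_Data cleaning = (8 + 4·12 + 16)/6 = 72/6 = 12
te_Analysis = (10 + 4·13 + 16)/6 = 78/6 = 13
te_Draft manuscript = (3 + 4·5 + 7)/6 = 30/6 = 5
te_Internal review = (4 + 4·7 + 16)/6 = 48/6 = 8

Forward pass:
ES_Recruitment = 0; EF_Recruitment = 13
ES_Instrument calibration = 0; EF_Instrument calibration = 9
ES_Pilot data = 0; EF_Pilot data = 12
ES_Data collection = max(EF_Instrument calibration=9, EF_Pilot data=12) = 12; EF_Data collection = 12+4 = 16
ES_Data cleaning = 12; EF_Data cleaning = 12+12 = 24
ES_Analysis = max(EF_Recruitment=13, EF_Data cleaning=24) = 24; EF_Analysis = 24+13 = 37
ES_Draft manuscript = max(EF_Recruitment=13, EF_Data cleaning=24) = 24; EF_Draft manuscript = 24+5 = 29
ES_Internal review = max(EF_Data collection=16, EF_Analysis=37, EF_Draft manuscript=29) = 37; EF_Internal review = 37+8 = 45
Expected project duration μ = 45 days. Critical path: Pilot data → Data cleaning → Analysis → Internal review.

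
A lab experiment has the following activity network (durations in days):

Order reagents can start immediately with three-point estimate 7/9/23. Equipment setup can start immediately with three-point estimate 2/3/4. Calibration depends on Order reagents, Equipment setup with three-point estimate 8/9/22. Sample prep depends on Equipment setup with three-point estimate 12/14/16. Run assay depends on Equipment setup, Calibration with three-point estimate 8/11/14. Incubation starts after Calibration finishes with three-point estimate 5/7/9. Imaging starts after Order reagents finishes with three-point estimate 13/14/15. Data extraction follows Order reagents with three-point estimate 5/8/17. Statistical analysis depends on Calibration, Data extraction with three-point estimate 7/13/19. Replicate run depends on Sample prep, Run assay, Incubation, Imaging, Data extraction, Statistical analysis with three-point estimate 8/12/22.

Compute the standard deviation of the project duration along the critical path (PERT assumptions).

4.69 days

te_Order reagents = (7 + 4·9 + 23)/6 = 66/6 = 11; σ²_Order reagents = ((23−7)/6)² = 7.111
te_Equipment setup = (2 + 4·3 + 4)/6 = 18/6 = 3; σ²_Equipment setup = ((4−2)/6)² = 0.111
te_Calibration = (8 + 4·9 + 22)/6 = 66/6 = 11; σ²_Calibration = ((22−8)/6)² = 5.444
te_Sample prep = (12 + 4·14 + 16)/6 = 84/6 = 14; σ²_Sample prep = ((16−12)/6)² = 0.444
te_Run assay = (8 + 4·11 + 14)/6 = 66/6 = 11; σ²_Run assay = ((14−8)/6)² = 1.000
te_Incubation = (5 + 4·7 + 9)/6 = 42/6 = 7; σ²_Incubation = ((9−5)/6)² = 0.444
te_Imaging = (13 + 4·14 + 15)/6 = 84/6 = 14; σ²_Imaging = ((15−13)/6)² = 0.111
te_Data extraction = (5 + 4·8 + 17)/6 = 54/6 = 9; σ²_Data extraction = ((17−5)/6)² = 4.000
te_Statistical analysis = (7 + 4·13 + 19)/6 = 78/6 = 13; σ²_Statistical analysis = ((19−7)/6)² = 4.000
te_Replicate run = (8 + 4·12 + 22)/6 = 78/6 = 13; σ²_Replicate run = ((22−8)/6)² = 5.444

Forward pass:
ES_Order reagents = 0; EF_Order reagents = 11
ES_Equipment setup = 0; EF_Equipment setup = 3
ES_Calibration = max(EF_Order reagents=11, EF_Equipment setup=3) = 11; EF_Calibration = 11+11 = 22
ES_Sample prep = 3; EF_Sample prep = 3+14 = 17
ES_Run assay = max(EF_Equipment setup=3, EF_Calibration=22) = 22; EF_Run assay = 22+11 = 33
ES_Incubation = 22; EF_Incubation = 22+7 = 29
ES_Imaging = 11; EF_Imaging = 11+14 = 25
ES_Data extraction = 11; EF_Data extraction = 11+9 = 20
ES_Statistical analysis = max(EF_Calibration=22, EF_Data extraction=20) = 22; EF_Statistical analysis = 22+13 = 35
ES_Replicate run = max(EF_Sample prep=17, EF_Run assay=33, EF_Incubation=29, EF_Imaging=25, EF_Data extraction=20, EF_Statistical analysis=35) = 35; EF_Replicate run = 35+13 = 48
Expected project duration μ = 48 days. Critical path: Order reagents → Calibration → Statistical analysis → Replicate run.

Variance along critical path = 7.111 + 5.444 + 4.000 + 5.444 = 22.000
σ = √22.000 = 4.690 days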